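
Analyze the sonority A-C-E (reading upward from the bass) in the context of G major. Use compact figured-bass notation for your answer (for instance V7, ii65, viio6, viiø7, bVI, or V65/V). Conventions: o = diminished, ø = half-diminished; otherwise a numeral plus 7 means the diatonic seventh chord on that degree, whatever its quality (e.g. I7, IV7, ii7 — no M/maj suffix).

ii

Stacked in thirds the chord is A-C-E: a minor triad on A.
In G major, A is the supertonic; the diatonic minor triad there is ii.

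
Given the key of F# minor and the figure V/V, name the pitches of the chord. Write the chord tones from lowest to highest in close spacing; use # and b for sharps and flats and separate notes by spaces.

V/V is a secondary dominant — the dominant triad of V. V in F# minor is C#, so the applied chord's root is G#, a perfect fifth above.
Building a major triad on G# gives G#-B#-D#.

G# B# D#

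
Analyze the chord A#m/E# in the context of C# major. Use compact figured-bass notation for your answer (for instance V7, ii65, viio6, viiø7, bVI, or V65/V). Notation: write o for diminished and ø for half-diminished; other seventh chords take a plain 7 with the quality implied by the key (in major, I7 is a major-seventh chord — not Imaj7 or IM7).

vi64

Stacked in thirds the chord is A#-C#-E#: a minor triad on A#.
In C# major, A# is the submediant; the diatonic minor triad there is vi.
With E# in the bass the chord is in second inversion, so the figured bass is 64.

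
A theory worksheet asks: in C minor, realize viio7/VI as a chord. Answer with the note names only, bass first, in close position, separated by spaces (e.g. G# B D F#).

G Bb Db Fb

viio7/VI is a secondary leading-tone chord. The target VI is Ab in C minor; the applied chord is rooted a semitone below, on G.
Building a fully diminished seventh chord on G gives G-Bb-Db-Fb.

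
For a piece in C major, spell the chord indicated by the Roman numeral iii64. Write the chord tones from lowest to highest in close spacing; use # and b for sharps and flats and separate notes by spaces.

B E G

The numeral's case and figure indicate a minor triad. In C major its root, the mediant, is E.
Stacking thirds from E gives E-G-B.
With the 64 figure the chord is in second inversion; from the bass B upward in close position it reads B-E-G.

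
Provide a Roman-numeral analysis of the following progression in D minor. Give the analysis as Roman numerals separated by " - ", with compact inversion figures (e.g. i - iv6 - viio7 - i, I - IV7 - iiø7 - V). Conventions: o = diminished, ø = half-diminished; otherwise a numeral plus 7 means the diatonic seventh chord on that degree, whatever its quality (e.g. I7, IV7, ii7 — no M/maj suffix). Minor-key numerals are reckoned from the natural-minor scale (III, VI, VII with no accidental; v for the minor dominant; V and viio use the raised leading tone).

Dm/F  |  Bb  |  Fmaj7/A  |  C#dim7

Dm/F has root D, degree 1 in D minor, so i6.
Bb: major triad on Bb = scale degree 6 → VI.
Fmaj7/A: major seventh chord on F = scale degree 3 → III65.
C#dim7: root C# is the leading tone; fully diminished seventh chord there is viio7.

i6 - VI - III65 - viio7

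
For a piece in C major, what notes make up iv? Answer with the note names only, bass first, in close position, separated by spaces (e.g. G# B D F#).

F Ab C

Scale degree 4 in C major is F; here the chord built on it is altered to a minor triad. iv is the minor subdominant, borrowed from the parallel minor.
So the chord is F-Ab-C, a minor triad.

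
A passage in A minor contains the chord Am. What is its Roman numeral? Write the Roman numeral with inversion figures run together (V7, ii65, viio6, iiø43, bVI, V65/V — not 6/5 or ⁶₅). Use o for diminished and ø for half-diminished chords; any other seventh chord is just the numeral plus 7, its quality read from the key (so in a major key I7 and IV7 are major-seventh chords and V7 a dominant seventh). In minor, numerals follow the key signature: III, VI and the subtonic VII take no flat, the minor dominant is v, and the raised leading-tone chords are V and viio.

i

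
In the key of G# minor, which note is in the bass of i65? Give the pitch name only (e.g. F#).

i in G# minor has root G#; the chord is G#-B-D#-F#.
The figure 65 means first inversion — the third is in the bass.

B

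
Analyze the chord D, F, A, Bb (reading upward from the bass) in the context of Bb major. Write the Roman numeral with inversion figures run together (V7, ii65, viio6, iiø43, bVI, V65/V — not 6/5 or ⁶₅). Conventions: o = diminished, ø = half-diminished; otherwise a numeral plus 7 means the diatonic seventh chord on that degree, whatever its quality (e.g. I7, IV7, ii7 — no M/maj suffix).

I65

The pitches Bb-D-F-A form a major seventh chord rooted on Bb.
In Bb major, Bb is the tonic; the diatonic major seventh chord there is I7.
With D in the bass the chord is in first inversion, so the figured bass is 65.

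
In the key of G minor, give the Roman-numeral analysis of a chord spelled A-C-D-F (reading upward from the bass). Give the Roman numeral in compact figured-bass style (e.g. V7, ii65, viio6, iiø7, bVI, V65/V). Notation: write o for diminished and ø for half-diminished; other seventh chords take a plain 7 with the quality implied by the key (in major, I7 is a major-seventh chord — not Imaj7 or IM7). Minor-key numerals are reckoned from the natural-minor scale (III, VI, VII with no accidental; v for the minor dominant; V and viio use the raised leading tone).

v43

The pitches D-F-A-C form a minor seventh chord rooted on D.
D is scale degree 5 in G minor, and a minor seventh chord on that degree is written v7.
With A in the bass the chord is in second inversion, so the figured bass is 43.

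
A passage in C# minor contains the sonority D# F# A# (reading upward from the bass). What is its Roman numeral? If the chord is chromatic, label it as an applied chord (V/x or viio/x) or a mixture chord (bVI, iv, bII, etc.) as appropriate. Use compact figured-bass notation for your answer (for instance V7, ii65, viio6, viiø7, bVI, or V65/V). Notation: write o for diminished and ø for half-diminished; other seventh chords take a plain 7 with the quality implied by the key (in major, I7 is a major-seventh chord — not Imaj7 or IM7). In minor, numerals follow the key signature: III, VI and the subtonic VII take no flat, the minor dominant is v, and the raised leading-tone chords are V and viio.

Stacked in thirds the chord is D#-F#-A#: a minor triad on D#.
D# is the second degree of C# minor. This is the minor supertonic, borrowed from the parallel major (the Dorian ii).

ii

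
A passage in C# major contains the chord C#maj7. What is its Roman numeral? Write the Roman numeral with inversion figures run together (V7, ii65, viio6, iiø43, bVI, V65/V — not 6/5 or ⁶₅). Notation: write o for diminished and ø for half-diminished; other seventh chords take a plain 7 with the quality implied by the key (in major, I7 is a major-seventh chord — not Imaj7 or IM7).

I7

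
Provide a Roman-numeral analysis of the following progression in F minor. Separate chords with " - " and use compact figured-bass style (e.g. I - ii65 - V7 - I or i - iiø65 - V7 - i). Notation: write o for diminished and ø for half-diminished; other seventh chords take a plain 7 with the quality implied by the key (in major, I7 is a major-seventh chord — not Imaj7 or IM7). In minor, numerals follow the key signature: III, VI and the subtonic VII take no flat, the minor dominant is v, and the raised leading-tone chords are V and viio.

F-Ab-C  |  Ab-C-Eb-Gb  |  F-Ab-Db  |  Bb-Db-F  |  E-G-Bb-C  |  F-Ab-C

i - V7/VI - VI6 - iv - V65 - i

F-Ab-C: minor triad on F = scale degree 1 → i.
Ab-C-Eb-Gb is the secondary dominant of VI (dominant seventh chord on Ab): V7/VI.
F-Ab-Db: root Db is the submediant; major triad there is VI6.
Bb-Db-F: minor triad on Bb = scale degree 4 → iv.
E-G-Bb-C has root C, degree 5 in F minor, so V65.
F-Ab-C: minor triad on F = scale degree 1 → i.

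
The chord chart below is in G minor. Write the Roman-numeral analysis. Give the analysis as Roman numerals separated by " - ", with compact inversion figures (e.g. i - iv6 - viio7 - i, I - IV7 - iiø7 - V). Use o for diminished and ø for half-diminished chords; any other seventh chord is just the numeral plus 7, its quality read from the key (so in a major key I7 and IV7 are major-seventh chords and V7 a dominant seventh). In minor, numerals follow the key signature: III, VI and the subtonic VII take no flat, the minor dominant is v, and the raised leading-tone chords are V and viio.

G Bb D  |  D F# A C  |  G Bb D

i - V7 - i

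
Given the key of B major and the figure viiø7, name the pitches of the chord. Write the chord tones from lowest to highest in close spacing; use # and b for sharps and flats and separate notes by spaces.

In B major, the leading tone is A#, and the diatonic chord built there is a half-diminished seventh chord.
That chord is spelled A#-C#-E-G#.

A# C# E G#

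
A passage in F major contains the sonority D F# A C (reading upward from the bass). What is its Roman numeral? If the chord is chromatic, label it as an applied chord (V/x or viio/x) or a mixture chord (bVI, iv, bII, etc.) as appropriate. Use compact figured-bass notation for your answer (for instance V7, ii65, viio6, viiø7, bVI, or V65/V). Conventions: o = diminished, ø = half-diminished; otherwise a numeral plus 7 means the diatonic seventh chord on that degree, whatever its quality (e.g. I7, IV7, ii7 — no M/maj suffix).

Stacked in thirds the chord is D-F#-A-C: a dominant seventh chord on D.
D is not a diatonic chord root with this quality in F major, but it lies a perfect fifth above G (ii), so the chord functions as an applied dominant of ii.

V7/ii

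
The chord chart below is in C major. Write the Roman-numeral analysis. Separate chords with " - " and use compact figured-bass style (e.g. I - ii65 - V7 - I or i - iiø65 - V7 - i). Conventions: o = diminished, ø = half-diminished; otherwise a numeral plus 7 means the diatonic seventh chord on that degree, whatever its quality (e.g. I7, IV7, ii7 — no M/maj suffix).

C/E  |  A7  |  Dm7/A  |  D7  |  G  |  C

I6 - V7/ii - ii43 - V7/V - V - I

C/E has root C, degree 1 in C major, so I6.
A7 is the secondary dominant of ii (dominant seventh chord on A): V7/ii.
Dm7/A: root D is the supertonic; minor seventh chord there is ii43.
D7 is the secondary dominant of V (dominant seventh chord on D): V7/V.
G: major triad on G = scale degree 5 → V.
C has root C, degree 1 in C major, so I.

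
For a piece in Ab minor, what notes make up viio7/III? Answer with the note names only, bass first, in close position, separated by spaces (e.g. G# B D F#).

The slash marks an applied leading-tone chord: viio of III. In Ab minor, III is Cb, so the leading tone to it is Bb, a half step below.
Building a fully diminished seventh chord on Bb gives Bb-Db-Fb-Abb.

Bb Db Fb Abb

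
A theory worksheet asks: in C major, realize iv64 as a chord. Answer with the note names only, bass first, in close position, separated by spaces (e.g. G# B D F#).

Scale degree 4 in C major is F; here the chord built on it is altered to a minor triad. iv64 is the minor subdominant, borrowed from the parallel minor.
So the chord is F-Ab-C.
With the 64 figure the chord is in second inversion; from the bass C upward in close position it reads C-F-Ab.

C F Ab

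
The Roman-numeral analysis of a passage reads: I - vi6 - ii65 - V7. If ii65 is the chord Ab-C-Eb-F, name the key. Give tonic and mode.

Eb major

The anchor chord is a minor seventh chord on F, labeled ii65.
If F is scale degree 2 and the mode makes that degree carry a minor seventh chord, the tonic is Eb and the mode is major.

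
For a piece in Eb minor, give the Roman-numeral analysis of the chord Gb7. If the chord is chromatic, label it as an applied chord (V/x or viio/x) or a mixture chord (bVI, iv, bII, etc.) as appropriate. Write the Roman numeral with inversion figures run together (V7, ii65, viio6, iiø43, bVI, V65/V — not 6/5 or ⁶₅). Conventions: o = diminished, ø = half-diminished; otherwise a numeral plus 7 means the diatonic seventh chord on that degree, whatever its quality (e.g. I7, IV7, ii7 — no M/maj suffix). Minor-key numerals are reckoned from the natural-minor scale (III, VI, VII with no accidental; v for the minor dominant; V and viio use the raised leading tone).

V7/VI

The pitches Gb-Bb-Db-Fb form a dominant seventh chord rooted on Gb.
Gb is not a diatonic chord root with this quality in Eb minor, but it lies a perfect fifth above Cb (VI), so the chord functions as an applied dominant of VI.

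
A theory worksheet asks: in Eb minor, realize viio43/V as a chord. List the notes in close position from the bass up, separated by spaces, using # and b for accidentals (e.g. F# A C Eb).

The slash marks an applied leading-tone chord: viio of V. In Eb minor, V is Bb, so the leading tone to it is A, a half step below.
Building a fully diminished seventh chord on A gives A-C-Eb-Gb.
The figured bass 43 indicates second inversion, placing the fifth (Eb) in the bass: Eb-Gb-A-C.

Eb Gb A C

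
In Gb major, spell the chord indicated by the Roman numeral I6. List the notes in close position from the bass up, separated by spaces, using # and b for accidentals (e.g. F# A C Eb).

The numeral's case and figure indicate a major triad. In Gb major its root, the tonic, is Gb.
Stacking thirds from Gb gives Gb-Bb-Db.
The figured bass 6 indicates first inversion, placing the third (Bb) in the bass: Bb-Db-Gb.

Bb Db Gb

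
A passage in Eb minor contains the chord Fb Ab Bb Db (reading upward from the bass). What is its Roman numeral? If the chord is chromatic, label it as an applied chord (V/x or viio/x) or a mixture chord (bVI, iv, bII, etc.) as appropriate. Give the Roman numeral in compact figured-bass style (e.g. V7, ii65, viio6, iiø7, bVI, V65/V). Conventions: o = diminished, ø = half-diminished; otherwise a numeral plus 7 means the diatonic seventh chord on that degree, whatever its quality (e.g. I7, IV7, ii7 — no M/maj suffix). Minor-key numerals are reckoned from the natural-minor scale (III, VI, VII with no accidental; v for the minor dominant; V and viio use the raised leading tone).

viiø43/VI

Stacked in thirds the chord is Bb-Db-Fb-Ab: a half-diminished seventh chord on Bb.
Bb sits a half step below Cb (VI in Eb minor); a diminished chord there is the applied leading-tone chord of VI.
With Fb in the bass the chord is in second inversion, so the figured bass is 43.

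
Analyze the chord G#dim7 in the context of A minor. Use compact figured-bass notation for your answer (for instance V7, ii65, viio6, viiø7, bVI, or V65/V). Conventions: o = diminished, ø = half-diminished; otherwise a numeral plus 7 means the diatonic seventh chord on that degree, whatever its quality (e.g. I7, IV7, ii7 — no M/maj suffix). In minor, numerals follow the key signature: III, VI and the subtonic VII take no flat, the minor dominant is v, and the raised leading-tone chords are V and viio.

The pitches G#-B-D-F form a fully diminished seventh chord rooted on G#.
G# is scale degree 7 in A minor, and a fully diminished seventh chord on that degree is written viio7.

viio7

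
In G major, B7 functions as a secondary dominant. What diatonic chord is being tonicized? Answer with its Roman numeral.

vi

The chord is a dominant seventh chord on B.
A dominant resolves down a perfect fifth: B → E. In G major, E is scale degree 6, i.e. vi.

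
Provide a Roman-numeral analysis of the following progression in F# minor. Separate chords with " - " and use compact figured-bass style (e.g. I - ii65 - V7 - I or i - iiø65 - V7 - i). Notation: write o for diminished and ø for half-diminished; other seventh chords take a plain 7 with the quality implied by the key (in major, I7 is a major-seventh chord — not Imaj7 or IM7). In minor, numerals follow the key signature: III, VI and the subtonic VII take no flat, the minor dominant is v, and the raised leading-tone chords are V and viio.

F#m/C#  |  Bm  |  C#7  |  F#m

F#m/C#: root F# is the tonic; minor triad there is i64.
Bm: root B is the subdominant; minor triad there is iv.
C#7: dominant seventh chord on C# = scale degree 5 → V7.
F#m: minor triad on F# = scale degree 1 → i.

i64 - iv - V7 - i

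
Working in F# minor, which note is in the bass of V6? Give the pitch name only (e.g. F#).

E#

V in F# minor has root C#; the chord is C#-E#-G#.
The figure 6 means first inversion — the third is in the bass.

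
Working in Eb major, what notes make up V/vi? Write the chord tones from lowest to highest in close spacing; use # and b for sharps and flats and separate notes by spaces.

G B D

The slash means an applied dominant: we want the dominant of vi. In Eb major, vi is C minor, and its dominant is built on G.
Building a major triad on G gives G-B-D.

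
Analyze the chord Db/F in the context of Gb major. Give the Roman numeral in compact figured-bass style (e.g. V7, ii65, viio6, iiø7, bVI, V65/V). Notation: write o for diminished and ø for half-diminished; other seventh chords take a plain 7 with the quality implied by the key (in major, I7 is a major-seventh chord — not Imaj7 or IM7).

The pitches Db-F-Ab form a major triad rooted on Db.
In Gb major, Db is the dominant; the diatonic major triad there is V.
With F in the bass the chord is in first inversion, so the figured bass is 6.

V6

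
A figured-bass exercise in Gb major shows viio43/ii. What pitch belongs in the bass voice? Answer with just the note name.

The applied chord viio43/ii is rooted on G: G-Bb-Db-Fb.
The figure 43 means second inversion — the fifth is in the bass.

Db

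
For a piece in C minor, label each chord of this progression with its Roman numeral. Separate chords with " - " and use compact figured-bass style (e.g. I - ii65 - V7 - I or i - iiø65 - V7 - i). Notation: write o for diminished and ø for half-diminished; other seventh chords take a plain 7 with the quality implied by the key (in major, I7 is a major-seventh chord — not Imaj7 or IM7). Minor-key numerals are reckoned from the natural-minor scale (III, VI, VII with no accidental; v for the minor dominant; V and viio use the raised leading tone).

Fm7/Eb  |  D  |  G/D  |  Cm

iv42 - V/V - V64 - i

Fm7/Eb has root F, degree 4 in C minor, so iv42.
D is the secondary dominant of V (major triad on D): V/V.
G/D: root G is the dominant; major triad there is V64.
Cm has root C, degree 1 in C minor, so i.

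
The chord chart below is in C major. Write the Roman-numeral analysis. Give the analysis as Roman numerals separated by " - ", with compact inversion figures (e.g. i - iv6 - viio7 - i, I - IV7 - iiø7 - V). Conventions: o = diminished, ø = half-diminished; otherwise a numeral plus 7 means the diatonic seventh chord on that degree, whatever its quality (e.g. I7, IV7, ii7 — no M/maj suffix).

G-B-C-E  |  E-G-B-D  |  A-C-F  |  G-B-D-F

I43 - iii7 - IV6 - V7

G-B-C-E: root C is the tonic; major seventh chord there is I43.
E-G-B-D has root E, degree 3 in C major, so iii7.
A-C-F: major triad on F = scale degree 4 → IV6.
G-B-D-F: dominant seventh chord on G = scale degree 5 → V7.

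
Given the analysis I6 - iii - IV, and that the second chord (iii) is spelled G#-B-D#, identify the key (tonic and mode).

iii is given as G#-B-D# — a minor triad with root G#.
iii on G# implies G# is the mediant; that puts the tonic at E, and the lowercase numeral fits major mode.

E major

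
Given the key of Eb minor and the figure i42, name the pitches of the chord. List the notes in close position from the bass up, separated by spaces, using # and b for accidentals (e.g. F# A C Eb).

In Eb minor, scale degree 1 is Eb, and the diatonic chord built there is a minor seventh chord.
Stacking thirds from Eb gives Eb-Gb-Bb-Db.
The figured bass 42 indicates third inversion, placing the seventh (Db) in the bass: Db-Eb-Gb-Bb.

Db Eb Gb Bb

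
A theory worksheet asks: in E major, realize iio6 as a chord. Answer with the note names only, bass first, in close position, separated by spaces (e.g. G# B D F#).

A C F#

Scale degree 2 in E major is F#; here the chord built on it is altered to a diminished triad. iio6 is the diminished supertonic triad, borrowed from the parallel minor.
So the chord is F#-A-C, a diminished triad.
With the 6 figure the chord is in first inversion; from the bass A upward in close position it reads A-C-F#.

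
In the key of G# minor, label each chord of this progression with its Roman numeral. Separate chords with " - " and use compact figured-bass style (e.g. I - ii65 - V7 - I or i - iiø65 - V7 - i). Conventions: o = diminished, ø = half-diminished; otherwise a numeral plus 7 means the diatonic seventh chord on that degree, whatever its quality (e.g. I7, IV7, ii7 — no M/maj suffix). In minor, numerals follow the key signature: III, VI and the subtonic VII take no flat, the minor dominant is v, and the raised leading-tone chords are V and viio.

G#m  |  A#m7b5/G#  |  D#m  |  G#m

i - iiø42 - v - i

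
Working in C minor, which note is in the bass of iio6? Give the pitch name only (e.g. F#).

F

iio in C minor has root D; the chord is D-F-Ab.
The figure 6 means first inversion — the third is in the bass.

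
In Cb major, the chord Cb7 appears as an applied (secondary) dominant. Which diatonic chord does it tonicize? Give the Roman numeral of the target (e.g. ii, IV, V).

IV

The chord is a dominant seventh chord on Cb.
A dominant resolves down a perfect fifth: Cb → Fb. In Cb major, Fb is scale degree 4, i.e. IV.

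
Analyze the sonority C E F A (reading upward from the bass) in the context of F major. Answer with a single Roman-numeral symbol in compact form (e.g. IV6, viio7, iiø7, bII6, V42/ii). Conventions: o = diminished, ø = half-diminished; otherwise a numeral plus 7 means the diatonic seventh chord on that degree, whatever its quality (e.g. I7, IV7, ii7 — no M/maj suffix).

I43

The pitches F-A-C-E form a major seventh chord rooted on F.
In F major, F is the tonic; the diatonic major seventh chord there is I7.
With C in the bass the chord is in second inversion, so the figured bass is 43.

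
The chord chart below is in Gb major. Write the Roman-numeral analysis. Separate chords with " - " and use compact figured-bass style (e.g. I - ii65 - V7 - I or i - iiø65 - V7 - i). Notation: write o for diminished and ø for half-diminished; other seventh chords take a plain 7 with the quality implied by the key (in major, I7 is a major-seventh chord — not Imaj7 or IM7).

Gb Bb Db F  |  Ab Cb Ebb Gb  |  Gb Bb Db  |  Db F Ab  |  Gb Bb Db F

Gb-Bb-Db-F: major seventh chord on Gb = scale degree 1 → I7.
Ab-Cb-Ebb-Gb: half-diminished seventh chord on Ab — chromatic; iiø7 (borrowed from the parallel minor).
Gb-Bb-Db: root Gb is the tonic; major triad there is I.
Db-F-Ab has root Db, degree 5 in Gb major, so V.
Gb-Bb-Db-F has root Gb, degree 1 in Gb major, so I7.

I7 - iiø7 - I - V - I7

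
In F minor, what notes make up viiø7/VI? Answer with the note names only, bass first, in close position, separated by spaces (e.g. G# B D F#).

The slash marks an applied leading-tone chord: viio of VI. In F minor, VI is Db, so the leading tone to it is C, a half step below.
Building a half-diminished seventh chord on C gives C-Eb-Gb-Bb.

C Eb Gb Bb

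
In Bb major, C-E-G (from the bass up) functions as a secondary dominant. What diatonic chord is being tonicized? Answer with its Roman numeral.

V

The chord is a major triad on C.
A dominant resolves down a perfect fifth: C → F. In Bb major, F is scale degree 5, i.e. V.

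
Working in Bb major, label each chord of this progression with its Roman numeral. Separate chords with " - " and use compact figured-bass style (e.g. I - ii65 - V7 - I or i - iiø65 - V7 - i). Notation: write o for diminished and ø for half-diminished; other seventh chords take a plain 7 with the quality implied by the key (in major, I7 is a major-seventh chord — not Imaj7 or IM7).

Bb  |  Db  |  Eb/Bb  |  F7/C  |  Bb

Bb: root Bb is the tonic; major triad there is I.
Db: Db with this quality isn't in the key; it's bIII, borrowed from the parallel minor.
Eb/Bb has root Eb, degree 4 in Bb major, so IV64.
F7/C: root F is the dominant; dominant seventh chord there is V43.
Bb: major triad on Bb = scale degree 1 → I.

I - bIII - IV64 - V43 - I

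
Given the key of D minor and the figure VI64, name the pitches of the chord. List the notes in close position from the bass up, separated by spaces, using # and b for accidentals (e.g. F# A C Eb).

F Bb D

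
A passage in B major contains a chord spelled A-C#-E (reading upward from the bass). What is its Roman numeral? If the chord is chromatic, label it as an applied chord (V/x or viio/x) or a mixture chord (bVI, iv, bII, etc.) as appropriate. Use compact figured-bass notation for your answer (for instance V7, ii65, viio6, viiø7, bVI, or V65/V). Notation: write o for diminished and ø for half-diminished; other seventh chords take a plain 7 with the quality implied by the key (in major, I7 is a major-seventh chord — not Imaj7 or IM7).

The pitches A-C#-E form a major triad rooted on A.
A is the lowered seventh degree of B major (diatonic 7 would be A#). This is a major triad on the lowered seventh degree (the subtonic), borrowed from the parallel minor.

bVII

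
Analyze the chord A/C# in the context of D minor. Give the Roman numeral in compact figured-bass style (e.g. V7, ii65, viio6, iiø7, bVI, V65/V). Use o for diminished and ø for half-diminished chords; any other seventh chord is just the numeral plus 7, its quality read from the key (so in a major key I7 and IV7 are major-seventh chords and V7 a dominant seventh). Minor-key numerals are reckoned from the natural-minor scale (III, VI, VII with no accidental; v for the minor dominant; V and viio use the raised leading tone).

V6

Stacked in thirds the chord is A-C#-E: a major triad on A.
A is scale degree 5 in D minor, and a major triad on that degree is written V.
With C# in the bass the chord is in first inversion, so the figured bass is 6.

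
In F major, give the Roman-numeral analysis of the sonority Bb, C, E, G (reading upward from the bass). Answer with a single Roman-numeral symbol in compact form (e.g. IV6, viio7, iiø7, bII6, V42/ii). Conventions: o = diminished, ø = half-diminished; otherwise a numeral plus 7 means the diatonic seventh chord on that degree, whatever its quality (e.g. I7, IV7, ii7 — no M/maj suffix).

V42

Stacked in thirds the chord is C-E-G-Bb: a dominant seventh chord on C.
In F major, C is the dominant; the diatonic dominant seventh chord there is V7.
With Bb in the bass the chord is in third inversion, so the figured bass is 42.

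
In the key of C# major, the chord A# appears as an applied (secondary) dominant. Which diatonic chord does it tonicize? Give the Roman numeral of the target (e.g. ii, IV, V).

ii

The chord is a major triad on A#.
A dominant resolves down a perfect fifth: A# → D#. In C# major, D# is scale degree 2, i.e. ii.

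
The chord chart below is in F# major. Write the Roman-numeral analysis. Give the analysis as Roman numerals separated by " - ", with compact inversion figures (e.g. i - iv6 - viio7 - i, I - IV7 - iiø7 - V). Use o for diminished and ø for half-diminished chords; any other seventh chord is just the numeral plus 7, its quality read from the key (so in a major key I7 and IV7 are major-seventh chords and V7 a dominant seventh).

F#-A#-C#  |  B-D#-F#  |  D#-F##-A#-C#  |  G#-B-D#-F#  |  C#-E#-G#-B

I - IV - V7/ii - ii7 - V7

F#-A#-C#: major triad on F# = scale degree 1 → I.
B-D#-F# has root B, degree 4 in F# major, so IV.
D#-F##-A#-C#: a dominant seventh chord on D#, the applied dominant of ii → V7/ii.
G#-B-D#-F#: root G# is the supertonic; minor seventh chord there is ii7.
C#-E#-G#-B: dominant seventh chord on C# = scale degree 5 → V7.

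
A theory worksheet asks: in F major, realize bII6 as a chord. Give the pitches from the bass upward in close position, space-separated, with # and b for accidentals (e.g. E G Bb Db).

Scale degree 2 in F major is G; lowering it a half step gives Gb. bII6 is the Neapolitan sixth — a major triad on the lowered second degree, here in its customary first inversion.
So the chord is Gb-Bb-Db.
The figured bass 6 indicates first inversion, placing the third (Bb) in the bass: Bb-Db-Gb.

Bb Db Gb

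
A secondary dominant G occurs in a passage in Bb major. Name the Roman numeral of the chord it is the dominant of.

The chord is a major triad on G.
A dominant resolves down a perfect fifth: G → C. In Bb major, C is scale degree 2, i.e. ii.

ii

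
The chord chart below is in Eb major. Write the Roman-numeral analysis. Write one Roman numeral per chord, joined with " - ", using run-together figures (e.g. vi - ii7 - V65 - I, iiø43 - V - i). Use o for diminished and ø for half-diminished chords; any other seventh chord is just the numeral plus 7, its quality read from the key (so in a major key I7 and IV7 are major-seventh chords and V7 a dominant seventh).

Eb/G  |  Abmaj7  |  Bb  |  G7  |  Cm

Eb/G: major triad on Eb = scale degree 1 → I6.
Abmaj7: root Ab is the subdominant; major seventh chord there is IV7.
Bb: major triad on Bb = scale degree 5 → V.
G7: chromatic; G is V of vi, so V7/vi.
Cm has root C, degree 6 in Eb major, so vi.

I6 - IV7 - V - V7/vi - vi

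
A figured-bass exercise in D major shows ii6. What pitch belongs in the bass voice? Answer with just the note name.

G

ii in D major has root E; the chord is E-G-B.
The figure 6 means first inversion — the third is in the bass.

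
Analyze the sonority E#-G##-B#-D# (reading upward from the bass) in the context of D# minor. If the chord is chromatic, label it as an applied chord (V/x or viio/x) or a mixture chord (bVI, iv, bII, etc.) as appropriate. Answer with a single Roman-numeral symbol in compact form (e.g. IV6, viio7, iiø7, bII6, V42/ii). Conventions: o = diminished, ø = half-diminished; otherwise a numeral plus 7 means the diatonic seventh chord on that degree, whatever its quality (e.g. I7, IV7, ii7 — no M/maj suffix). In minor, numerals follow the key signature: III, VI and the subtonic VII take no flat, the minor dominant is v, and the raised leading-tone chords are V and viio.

Stacked in thirds the chord is E#-G##-B#-D#: a dominant seventh chord on E#.
E# is not a diatonic chord root with this quality in D# minor, but it lies a perfect fifth above A# (V), so the chord functions as an applied dominant of V.

V7/V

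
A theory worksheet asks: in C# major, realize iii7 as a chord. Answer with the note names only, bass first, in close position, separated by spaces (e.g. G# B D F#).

In C# major, scale degree 3 is E#, and the diatonic chord built there is a minor seventh chord.
Stacking thirds from E# gives E#-G#-B#-D#.

E# G# B# D#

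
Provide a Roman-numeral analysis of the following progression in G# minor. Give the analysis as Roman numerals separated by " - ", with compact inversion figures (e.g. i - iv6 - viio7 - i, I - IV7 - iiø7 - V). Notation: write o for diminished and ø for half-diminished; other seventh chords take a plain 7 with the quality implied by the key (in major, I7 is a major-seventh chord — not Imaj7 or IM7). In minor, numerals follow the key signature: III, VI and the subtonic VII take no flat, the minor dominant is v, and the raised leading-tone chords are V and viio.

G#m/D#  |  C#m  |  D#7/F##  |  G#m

G#m/D#: minor triad on G# = scale degree 1 → i64.
C#m: root C# is the subdominant; minor triad there is iv.
D#7/F##: root D# is the dominant; dominant seventh chord there is V65.
G#m: root G# is the tonic; minor triad there is i.

i64 - iv - V65 - i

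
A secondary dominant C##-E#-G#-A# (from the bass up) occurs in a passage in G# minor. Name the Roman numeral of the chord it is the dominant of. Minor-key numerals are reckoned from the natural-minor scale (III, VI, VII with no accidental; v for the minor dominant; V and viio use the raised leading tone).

The chord is a dominant seventh chord on A#.
A dominant resolves down a perfect fifth: A# → D#. In G# minor, D# is scale degree 5, i.e. V.

V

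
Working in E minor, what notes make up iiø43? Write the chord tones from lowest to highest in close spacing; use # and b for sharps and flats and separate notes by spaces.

In E minor, the supertonic is F#, and the diatonic chord built there is a half-diminished seventh chord.
Stacking thirds from F# gives F#-A-C-E.
The figured bass 43 indicates second inversion, placing the fifth (C) in the bass: C-E-F#-A.

C E F# A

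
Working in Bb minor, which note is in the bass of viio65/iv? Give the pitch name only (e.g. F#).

F

The applied chord viio65/iv is rooted on D: D-F-Ab-Cb.
The figure 65 means first inversion — the third is in the bass.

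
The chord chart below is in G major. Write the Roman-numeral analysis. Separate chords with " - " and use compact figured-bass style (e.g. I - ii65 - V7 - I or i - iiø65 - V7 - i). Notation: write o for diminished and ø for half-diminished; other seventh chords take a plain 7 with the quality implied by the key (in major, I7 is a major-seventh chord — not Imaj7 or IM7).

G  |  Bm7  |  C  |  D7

I - iii7 - IV - V7

G has root G, degree 1 in G major, so I.
Bm7: root B is the mediant; minor seventh chord there is iii7.
C has root C, degree 4 in G major, so IV.
D7: root D is the dominant; dominant seventh chord there is V7.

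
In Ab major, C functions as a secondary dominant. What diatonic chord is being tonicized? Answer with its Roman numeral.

vi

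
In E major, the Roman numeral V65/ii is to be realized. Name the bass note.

The applied chord V65/ii is rooted on C#: C#-E#-G#-B.
The figure 65 means first inversion — the third is in the bass.

E#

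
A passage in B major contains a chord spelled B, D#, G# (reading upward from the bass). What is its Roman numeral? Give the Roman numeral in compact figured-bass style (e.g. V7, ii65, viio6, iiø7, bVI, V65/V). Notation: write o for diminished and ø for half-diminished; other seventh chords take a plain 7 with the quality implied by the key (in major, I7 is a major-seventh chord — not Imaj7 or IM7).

Stacked in thirds the chord is G#-B-D#: a minor triad on G#.
In B major, G# is the submediant; the diatonic minor triad there is vi.
With B in the bass the chord is in first inversion, so the figured bass is 6.

vi6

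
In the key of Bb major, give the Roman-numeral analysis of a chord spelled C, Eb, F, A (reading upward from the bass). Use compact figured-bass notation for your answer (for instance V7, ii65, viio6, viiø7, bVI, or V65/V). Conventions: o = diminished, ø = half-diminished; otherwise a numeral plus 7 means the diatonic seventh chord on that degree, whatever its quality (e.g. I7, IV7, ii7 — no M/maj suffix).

V43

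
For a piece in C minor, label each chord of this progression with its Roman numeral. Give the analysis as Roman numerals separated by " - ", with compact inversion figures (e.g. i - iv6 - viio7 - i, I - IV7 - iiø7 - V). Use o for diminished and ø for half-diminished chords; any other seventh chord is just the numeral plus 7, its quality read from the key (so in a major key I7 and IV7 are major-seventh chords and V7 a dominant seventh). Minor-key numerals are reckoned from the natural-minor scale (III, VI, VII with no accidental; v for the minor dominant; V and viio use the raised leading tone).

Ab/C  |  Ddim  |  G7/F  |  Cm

Ab/C has root Ab, degree 6 in C minor, so VI6.
Ddim: diminished triad on D = scale degree 2 → iio.
G7/F has root G, degree 5 in C minor, so V42.
Cm has root C, degree 1 in C minor, so i.

VI6 - iio - V42 - i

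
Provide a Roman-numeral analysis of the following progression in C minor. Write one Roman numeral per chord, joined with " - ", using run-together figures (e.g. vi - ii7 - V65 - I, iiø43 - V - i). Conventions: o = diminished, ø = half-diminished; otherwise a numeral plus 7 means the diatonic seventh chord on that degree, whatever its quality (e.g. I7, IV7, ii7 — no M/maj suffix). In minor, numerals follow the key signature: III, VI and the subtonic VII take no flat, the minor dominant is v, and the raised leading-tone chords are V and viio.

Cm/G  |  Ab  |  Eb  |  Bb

Cm/G has root C, degree 1 in C minor, so i64.
Ab: major triad on Ab = scale degree 6 → VI.
Eb: major triad on Eb = scale degree 3 → III.
Bb has root Bb, degree 7 in C minor, so VII.

i64 - VI - III - VII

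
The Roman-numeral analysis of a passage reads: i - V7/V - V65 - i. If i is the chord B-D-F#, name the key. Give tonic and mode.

i is given as B-D-F# — a minor triad with root B.
If B is scale degree 1 and the mode makes that degree carry a minor triad, the tonic is B and the mode is minor.

B minor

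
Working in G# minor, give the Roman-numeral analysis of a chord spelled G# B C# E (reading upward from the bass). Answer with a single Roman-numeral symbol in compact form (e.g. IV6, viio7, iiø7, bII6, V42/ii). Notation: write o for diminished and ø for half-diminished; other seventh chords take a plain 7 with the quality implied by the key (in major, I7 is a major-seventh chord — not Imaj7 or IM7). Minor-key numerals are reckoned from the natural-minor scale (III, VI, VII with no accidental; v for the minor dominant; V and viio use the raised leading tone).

iv43

Stacked in thirds the chord is C#-E-G#-B: a minor seventh chord on C#.
C# is scale degree 4 in G# minor, and a minor seventh chord on that degree is written iv7.
With G# in the bass the chord is in second inversion, so the figured bass is 43.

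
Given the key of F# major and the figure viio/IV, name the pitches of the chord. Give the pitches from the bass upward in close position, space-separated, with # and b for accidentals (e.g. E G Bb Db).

A# C# E

The slash marks an applied leading-tone chord: viio of IV. In F# major, IV is B, so the leading tone to it is A#, a half step below.
Building a diminished triad on A# gives A#-C#-E.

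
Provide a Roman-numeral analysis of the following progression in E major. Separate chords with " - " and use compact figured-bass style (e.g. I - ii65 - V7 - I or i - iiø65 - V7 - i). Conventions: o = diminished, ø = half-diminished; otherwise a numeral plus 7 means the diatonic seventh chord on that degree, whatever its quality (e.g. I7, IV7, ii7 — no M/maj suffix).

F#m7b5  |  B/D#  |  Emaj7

F#m7b5: F# with this quality isn't in the key; it's iiø7, borrowed from the parallel minor.
B/D#: major triad on B = scale degree 5 → V6.
Emaj7: root E is the tonic; major seventh chord there is I7.

iiø7 - V6 - I7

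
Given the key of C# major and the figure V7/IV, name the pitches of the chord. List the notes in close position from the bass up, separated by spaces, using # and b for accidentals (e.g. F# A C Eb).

C# E# G# B

V7/IV is a secondary dominant — the dominant seventh of IV. IV in C# major is F#, so the applied chord's root is C#, a perfect fifth above.
Building a dominant seventh chord on C# gives C#-E#-G#-B.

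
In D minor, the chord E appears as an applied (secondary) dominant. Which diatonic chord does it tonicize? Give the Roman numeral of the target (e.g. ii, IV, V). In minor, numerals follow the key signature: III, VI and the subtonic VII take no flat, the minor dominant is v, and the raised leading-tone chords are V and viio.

The chord is a major triad on E.
A dominant resolves down a perfect fifth: E → A. In D minor, A is scale degree 5, i.e. V.

V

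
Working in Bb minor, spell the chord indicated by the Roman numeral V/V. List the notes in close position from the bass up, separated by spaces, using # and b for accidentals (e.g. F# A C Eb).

V/V is a secondary dominant — the dominant triad of V. V in Bb minor is F, so the applied chord's root is C, a perfect fifth above.
Building a major triad on C gives C-E-G.

C E G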